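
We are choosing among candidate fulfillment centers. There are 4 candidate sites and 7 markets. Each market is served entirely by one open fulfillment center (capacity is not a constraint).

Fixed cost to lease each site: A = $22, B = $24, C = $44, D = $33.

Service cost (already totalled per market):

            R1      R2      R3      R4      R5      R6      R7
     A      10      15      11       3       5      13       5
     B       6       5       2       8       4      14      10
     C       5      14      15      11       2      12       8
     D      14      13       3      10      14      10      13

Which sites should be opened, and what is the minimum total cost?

For any fixed open set, each market goes to its cheapest open site; total = fixed + service.
{B}: R1→B 6, R2→B 5, R3→B 2, R4→B 8, R5→B 4, R6→B 14, R7→B 10. Service 49; fixed 24; total 73.
{A}: service 62 + fixed 22 = 84
{A, B}: service 38 + fixed 46 = 84
{A, B, C, D}: service 32 + fixed 123 = 155
No other subset beats 73.

Open B only; minimum total cost 73.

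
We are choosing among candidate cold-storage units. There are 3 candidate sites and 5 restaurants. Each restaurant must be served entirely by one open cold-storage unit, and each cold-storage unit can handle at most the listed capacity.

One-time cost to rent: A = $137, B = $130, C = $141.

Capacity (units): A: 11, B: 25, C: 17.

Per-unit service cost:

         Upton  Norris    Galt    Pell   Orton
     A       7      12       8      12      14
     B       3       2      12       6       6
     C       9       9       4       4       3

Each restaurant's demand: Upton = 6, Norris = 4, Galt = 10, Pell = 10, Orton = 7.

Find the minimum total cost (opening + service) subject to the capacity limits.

Open {B, C}: Upton→B 3·6=18, Norris→B 2·4=8, Galt→C 4·10=40, Pell→B 6·10=60, Orton→C 3·7=21.
Loads: B carries 20/25, C carries 17/17. Service 147; fixed 271; total 418.
Next best feasible plan costs 467.

Minimum total cost: 418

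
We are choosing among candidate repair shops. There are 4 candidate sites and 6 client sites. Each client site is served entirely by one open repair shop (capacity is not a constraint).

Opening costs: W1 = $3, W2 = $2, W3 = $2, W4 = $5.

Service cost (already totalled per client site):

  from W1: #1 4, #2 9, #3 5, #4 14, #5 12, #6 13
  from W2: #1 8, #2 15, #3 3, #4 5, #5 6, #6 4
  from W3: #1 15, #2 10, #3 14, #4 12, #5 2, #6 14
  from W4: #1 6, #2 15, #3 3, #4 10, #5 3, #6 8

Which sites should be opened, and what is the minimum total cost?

Open W1, W2 and W3; minimum total cost 34.

For any fixed open set, each client site goes to its cheapest open site; total = fixed + service.
{W1, W2, W3}: #1→W1 4, #2→W1 9, #3→W2 3, #4→W2 5, #5→W3 2, #6→W2 4. Service 27; fixed 7; total 34.
{W1, W2}: service 31 + fixed 5 = 36
{W2, W3}: service 32 + fixed 4 = 36
{W1, W2, W3, W4}: #1→W1 4, #2→W1 9, #3→W2 3, #4→W2 5, #5→W3 2, #6→W2 4. Service 27; fixed 12; total 39.
(All 15 nonempty subsets were checked; W1, W2 and W3 is lowest.)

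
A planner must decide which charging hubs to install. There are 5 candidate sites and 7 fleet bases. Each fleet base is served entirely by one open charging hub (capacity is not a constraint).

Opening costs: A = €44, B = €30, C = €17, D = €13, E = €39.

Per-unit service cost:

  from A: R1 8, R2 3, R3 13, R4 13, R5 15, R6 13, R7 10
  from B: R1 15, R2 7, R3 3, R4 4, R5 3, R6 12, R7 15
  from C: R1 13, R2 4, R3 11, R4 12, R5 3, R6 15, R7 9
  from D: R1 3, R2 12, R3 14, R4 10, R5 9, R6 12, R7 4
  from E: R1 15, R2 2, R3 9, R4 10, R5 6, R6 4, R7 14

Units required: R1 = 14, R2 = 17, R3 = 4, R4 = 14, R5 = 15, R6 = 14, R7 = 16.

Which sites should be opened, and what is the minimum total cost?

For any fixed open set, each fleet base goes to its cheapest open site; total = fixed + service.
{B, D, E}: R1→D 3·14=42, R2→E 2·17=34, R3→B 3·4=12, R4→B 4·14=56, R5→B 3·15=45, R6→E 4·14=56, R7→D 4·16=64. Service 309; fixed 82; total 391.
{B, C, D, E}: service 309 + fixed 99 = 408
{A, B, D, E}: service 309 + fixed 126 = 435
{A, B, C, D, E}: service 309 + fixed 143 = 452
No other subset beats 391.

Open B, D and E; minimum total cost 391.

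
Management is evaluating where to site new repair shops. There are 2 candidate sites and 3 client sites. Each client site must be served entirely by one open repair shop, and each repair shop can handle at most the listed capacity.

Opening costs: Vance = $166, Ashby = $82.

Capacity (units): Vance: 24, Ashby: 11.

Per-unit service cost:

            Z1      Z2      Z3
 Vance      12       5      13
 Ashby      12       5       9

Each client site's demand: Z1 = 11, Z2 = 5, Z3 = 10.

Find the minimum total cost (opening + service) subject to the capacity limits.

Minimum total cost: 495

Open {Vance, Ashby}: Z1→Vance 12·11=132, Z2→Vance 5·5=25, Z3→Ashby 9·10=90.
Loads: Vance carries 16/24, Ashby carries 10/11. Service 247; fixed 248; total 495.
Next best feasible plan costs 535.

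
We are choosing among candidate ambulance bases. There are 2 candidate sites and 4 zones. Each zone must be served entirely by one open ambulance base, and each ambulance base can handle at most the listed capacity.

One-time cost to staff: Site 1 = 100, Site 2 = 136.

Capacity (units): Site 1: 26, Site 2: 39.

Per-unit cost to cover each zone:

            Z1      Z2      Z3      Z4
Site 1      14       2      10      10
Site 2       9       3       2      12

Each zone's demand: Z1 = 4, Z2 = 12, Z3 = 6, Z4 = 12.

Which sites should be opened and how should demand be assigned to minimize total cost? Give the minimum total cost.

Minimum total cost: 364

Open {Site 2}: Z1→Site 2 9·4=36, Z2→Site 2 3·12=36, Z3→Site 2 2·6=12, Z4→Site 2 12·12=144.
Loads: Site 2 carries 34/39. Service 228; fixed 136; total 364.
Next best feasible plan costs 428.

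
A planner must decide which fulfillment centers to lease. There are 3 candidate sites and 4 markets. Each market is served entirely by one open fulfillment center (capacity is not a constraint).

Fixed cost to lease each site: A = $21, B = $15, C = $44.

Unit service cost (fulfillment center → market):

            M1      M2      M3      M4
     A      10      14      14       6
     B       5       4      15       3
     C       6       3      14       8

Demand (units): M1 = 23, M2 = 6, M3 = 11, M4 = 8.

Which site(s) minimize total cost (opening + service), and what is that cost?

For any fixed open set, each market goes to its cheapest open site; total = fixed + service.
{B}: M1→B 5·23=115, M2→B 4·6=24, M3→B 15·11=165, M4→B 3·8=24. Service 328; fixed 15; total 343.
{A, B}: M1→B 5·23=115, M2→B 4·6=24, M3→A 14·11=154, M4→B 3·8=24. Service 317; fixed 36; total 353.
{B, C}: service 311 + fixed 59 = 370
{A, B, C}: M1→B 5·23=115, M2→C 3·6=18, M3→A 14·11=154, M4→B 3·8=24. Service 311; fixed 80; total 391.
No other subset beats 343.

Open B only; minimum total cost 343.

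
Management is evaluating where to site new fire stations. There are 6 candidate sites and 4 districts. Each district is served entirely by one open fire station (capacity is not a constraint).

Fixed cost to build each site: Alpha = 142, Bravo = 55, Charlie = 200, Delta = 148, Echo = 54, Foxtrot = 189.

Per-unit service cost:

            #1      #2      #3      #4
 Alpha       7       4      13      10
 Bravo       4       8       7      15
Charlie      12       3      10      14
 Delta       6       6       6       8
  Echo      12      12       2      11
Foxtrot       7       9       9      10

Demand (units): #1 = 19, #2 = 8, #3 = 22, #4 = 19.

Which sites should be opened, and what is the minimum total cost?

For any fixed open set, each district goes to its cheapest open site; total = fixed + service.
{Bravo, Echo}: #1→Bravo 4·19=76, #2→Bravo 8·8=64, #3→Echo 2·22=44, #4→Echo 11·19=209. Service 393; fixed 109; total 502.
{Delta, Echo}: #1→Delta 6·19=114, #2→Delta 6·8=48, #3→Echo 2·22=44, #4→Delta 8·19=152. Service 358; fixed 202; total 560.
{Bravo, Delta, Echo}: #1→Bravo 4·19=76, #2→Delta 6·8=48, #3→Echo 2·22=44, #4→Delta 8·19=152. Service 320; fixed 257; total 577.
{Alpha, Bravo, Charlie, Delta, Echo, Foxtrot}: #1→Bravo 4·19=76, #2→Charlie 3·8=24, #3→Echo 2·22=44, #4→Delta 8·19=152. Service 296; fixed 788; total 1084.
No other subset beats 502.

Open Bravo and Echo; minimum total cost 502.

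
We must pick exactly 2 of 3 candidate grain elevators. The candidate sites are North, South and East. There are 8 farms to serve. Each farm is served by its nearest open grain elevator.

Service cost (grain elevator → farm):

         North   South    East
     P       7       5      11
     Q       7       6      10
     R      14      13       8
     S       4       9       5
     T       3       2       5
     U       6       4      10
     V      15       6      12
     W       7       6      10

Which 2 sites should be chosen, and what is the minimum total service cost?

With exactly 2 open, each farm uses its cheapest among the chosen.
{South, East}: P→South 5, Q→South 6, R→East 8, S→East 5, T→South 2, U→South 4, V→South 6, W→South 6. Service cost 42.
{North, South}: service cost 46
{North, East}: service cost 54
Among all 3 size-2 choices, {South, East} is lowest.

Choose South and East; total service cost 42.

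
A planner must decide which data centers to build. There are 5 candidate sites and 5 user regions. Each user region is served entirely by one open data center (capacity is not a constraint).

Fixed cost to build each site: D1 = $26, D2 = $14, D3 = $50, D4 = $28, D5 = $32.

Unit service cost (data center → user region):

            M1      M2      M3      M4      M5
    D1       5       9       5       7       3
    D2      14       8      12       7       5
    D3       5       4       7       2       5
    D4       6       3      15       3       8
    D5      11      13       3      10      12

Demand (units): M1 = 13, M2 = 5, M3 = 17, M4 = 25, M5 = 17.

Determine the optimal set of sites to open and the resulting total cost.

Open D1, D4 and D5; minimum total cost 343.

For any fixed open set, each user region goes to its cheapest open site; total = fixed + service.
{D1, D4, D5}: M1→D1 5·13=65, M2→D4 3·5=15, M3→D5 3·17=51, M4→D4 3·25=75, M5→D1 3·17=51. Service 257; fixed 86; total 343.
{D1, D3, D5}: M1→D1 5·13=65, M2→D3 4·5=20, M3→D5 3·17=51, M4→D3 2·25=50, M5→D1 3·17=51. Service 237; fixed 108; total 345.
{D1, D4}: M1→D1 5·13=65, M2→D4 3·5=15, M3→D1 5·17=85, M4→D4 3·25=75, M5→D1 3·17=51. Service 291; fixed 54; total 345.
{D1, D2, D3, D4, D5}: M1→D1 5·13=65, M2→D4 3·5=15, M3→D5 3·17=51, M4→D3 2·25=50, M5→D1 3·17=51. Service 232; fixed 150; total 382.
No other subset beats 343.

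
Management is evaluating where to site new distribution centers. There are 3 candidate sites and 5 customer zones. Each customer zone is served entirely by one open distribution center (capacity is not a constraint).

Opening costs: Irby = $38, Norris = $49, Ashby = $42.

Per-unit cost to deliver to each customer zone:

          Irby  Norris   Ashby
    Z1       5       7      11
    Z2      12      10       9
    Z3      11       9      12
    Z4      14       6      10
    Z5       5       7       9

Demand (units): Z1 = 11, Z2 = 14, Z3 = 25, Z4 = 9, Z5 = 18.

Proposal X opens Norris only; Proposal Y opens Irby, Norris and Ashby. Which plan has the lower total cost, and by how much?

Proposal X: {Norris}: Z1→Norris 7·11=77, Z2→Norris 10·14=140, Z3→Norris 9·25=225, Z4→Norris 6·9=54, Z5→Norris 7·18=126. Service 622; fixed 49; total 671.
Proposal Y: {Irby, Norris, Ashby}: Z1→Irby 5·11=55, Z2→Ashby 9·14=126, Z3→Norris 9·25=225, Z4→Norris 6·9=54, Z5→Irby 5·18=90. Service 550; fixed 129; total 679.
Difference: |671 − 679| = 8.

Proposal X is cheaper by 8.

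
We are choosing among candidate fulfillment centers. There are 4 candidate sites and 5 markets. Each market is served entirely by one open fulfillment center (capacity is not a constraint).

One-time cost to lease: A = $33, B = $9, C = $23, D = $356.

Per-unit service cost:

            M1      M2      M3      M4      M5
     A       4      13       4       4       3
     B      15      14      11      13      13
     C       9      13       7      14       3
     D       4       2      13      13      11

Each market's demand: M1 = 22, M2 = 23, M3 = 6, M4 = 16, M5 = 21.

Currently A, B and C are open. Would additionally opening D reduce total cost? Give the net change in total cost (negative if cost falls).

No — net change +103 (cost rises by 103).

Current service cost with {A, B, C}: 538.
Adding D: each market re-picks its cheapest; new service cost 285, saving 253.
Extra fixed cost: 356. Net change = 356 − 253 = 103.
(Totals: 603 → 706.)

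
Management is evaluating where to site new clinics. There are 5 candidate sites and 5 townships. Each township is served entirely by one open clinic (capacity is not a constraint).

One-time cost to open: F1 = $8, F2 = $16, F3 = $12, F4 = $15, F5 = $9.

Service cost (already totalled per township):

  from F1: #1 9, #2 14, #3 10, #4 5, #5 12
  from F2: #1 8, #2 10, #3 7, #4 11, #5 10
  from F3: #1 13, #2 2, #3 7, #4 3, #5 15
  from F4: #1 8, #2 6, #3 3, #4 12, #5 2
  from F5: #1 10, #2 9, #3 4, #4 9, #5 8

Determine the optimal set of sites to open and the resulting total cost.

For any fixed open set, each township goes to its cheapest open site; total = fixed + service.
{F3, F4}: #1→F4 8, #2→F3 2, #3→F4 3, #4→F3 3, #5→F4 2. Service 18; fixed 27; total 45.
{F4}: #1→F4 8, #2→F4 6, #3→F4 3, #4→F4 12, #5→F4 2. Service 31; fixed 15; total 46.
{F1, F4}: service 24 + fixed 23 = 47
{F1, F2, F3, F4, F5}: service 18 + fixed 60 = 78
No other subset beats 45.

Open F3 and F4; minimum total cost 45.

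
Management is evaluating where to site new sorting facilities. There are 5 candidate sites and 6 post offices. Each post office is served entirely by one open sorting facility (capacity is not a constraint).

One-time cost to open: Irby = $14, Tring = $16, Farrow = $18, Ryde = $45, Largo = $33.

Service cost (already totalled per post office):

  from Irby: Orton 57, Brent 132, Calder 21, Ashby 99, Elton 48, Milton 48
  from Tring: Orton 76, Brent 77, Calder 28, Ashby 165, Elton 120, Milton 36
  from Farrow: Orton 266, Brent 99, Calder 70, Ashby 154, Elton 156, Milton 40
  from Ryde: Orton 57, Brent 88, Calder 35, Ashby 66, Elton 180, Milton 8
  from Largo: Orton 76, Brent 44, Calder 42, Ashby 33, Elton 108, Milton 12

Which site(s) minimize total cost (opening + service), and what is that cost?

For any fixed open set, each post office goes to its cheapest open site; total = fixed + service.
{Irby, Largo}: Orton→Irby 57, Brent→Largo 44, Calder→Irby 21, Ashby→Largo 33, Elton→Irby 48, Milton→Largo 12. Service 215; fixed 47; total 262.
{Irby, Tring, Largo}: Orton→Irby 57, Brent→Largo 44, Calder→Irby 21, Ashby→Largo 33, Elton→Irby 48, Milton→Largo 12. Service 215; fixed 63; total 278.
{Irby, Farrow, Largo}: service 215 + fixed 65 = 280
{Irby, Tring, Farrow, Ryde, Largo}: Orton→Irby 57, Brent→Largo 44, Calder→Irby 21, Ashby→Largo 33, Elton→Irby 48, Milton→Ryde 8. Service 211; fixed 126; total 337.
No other subset beats 262.

Open Irby and Largo; minimum total cost 262.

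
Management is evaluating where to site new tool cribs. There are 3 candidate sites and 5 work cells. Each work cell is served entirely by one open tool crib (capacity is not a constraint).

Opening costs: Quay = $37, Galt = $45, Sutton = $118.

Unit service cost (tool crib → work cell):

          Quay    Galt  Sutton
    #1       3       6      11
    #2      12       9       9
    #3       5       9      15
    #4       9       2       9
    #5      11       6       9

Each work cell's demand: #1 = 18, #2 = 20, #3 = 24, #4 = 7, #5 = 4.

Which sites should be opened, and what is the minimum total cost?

Open Quay and Galt; minimum total cost 474.

For any fixed open set, each work cell goes to its cheapest open site; total = fixed + service.
{Quay, Galt}: #1→Quay 3·18=54, #2→Galt 9·20=180, #3→Quay 5·24=120, #4→Galt 2·7=14, #5→Galt 6·4=24. Service 392; fixed 82; total 474.
{Quay}: service 521 + fixed 37 = 558
{Galt}: service 542 + fixed 45 = 587
{Quay, Galt, Sutton}: #1→Quay 3·18=54, #2→Galt 9·20=180, #3→Quay 5·24=120, #4→Galt 2·7=14, #5→Galt 6·4=24. Service 392; fixed 200; total 592.
No other subset beats 474.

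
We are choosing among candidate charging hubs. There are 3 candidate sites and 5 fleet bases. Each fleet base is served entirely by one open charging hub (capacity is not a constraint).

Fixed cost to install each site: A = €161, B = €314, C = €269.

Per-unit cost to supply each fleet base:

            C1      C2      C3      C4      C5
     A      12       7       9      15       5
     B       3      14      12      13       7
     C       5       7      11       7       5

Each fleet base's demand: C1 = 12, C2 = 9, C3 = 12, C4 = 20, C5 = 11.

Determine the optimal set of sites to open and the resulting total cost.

Open C only; minimum total cost 719.

For any fixed open set, each fleet base goes to its cheapest open site; total = fixed + service.
{C}: C1→C 5·12=60, C2→C 7·9=63, C3→C 11·12=132, C4→C 7·20=140, C5→C 5·11=55. Service 450; fixed 269; total 719.
{A}: service 670 + fixed 161 = 831
{A, C}: service 426 + fixed 430 = 856
{A, B, C}: service 402 + fixed 744 = 1146
No other subset beats 719.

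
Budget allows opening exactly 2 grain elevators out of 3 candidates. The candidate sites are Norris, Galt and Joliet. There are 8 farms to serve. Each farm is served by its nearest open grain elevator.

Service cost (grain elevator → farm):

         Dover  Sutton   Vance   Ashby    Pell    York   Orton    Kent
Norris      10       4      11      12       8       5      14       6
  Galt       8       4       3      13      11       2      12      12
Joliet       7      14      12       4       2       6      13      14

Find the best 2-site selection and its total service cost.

With exactly 2 open, each farm uses its cheapest among the chosen.
{Galt, Joliet}: Dover→Joliet 7, Sutton→Galt 4, Vance→Galt 3, Ashby→Joliet 4, Pell→Joliet 2, York→Galt 2, Orton→Galt 12, Kent→Galt 12. Service cost 46.
{Norris, Joliet}: service cost 52
{Norris, Galt}: service cost 55
Among all 3 size-2 choices, {Galt, Joliet} is lowest.

Choose Galt and Joliet; total service cost 46.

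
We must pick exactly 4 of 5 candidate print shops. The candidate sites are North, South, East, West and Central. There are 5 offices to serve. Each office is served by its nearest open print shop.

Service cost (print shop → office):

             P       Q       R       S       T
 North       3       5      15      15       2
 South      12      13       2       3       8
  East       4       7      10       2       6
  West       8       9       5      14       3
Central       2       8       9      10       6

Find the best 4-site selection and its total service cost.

Choose North, South, East and Central; total service cost 13.

With exactly 4 open, each office uses its cheapest among the chosen.
{North, South, East, Central}: P→Central 2, Q→North 5, R→South 2, S→East 2, T→North 2. Service cost 13.
{North, South, East, West}: service cost 14
{North, South, West, Central}: service cost 14
Among all 5 size-4 choices, {North, South, East, Central} is lowest.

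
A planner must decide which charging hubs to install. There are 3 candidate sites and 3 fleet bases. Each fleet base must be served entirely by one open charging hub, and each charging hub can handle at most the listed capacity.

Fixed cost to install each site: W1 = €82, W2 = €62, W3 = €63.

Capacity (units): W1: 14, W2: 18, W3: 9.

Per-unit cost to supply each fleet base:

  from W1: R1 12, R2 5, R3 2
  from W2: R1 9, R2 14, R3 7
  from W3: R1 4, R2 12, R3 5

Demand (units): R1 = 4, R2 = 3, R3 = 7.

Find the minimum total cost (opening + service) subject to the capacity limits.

Minimum total cost: 159

Open {W1}: R1→W1 12·4=48, R2→W1 5·3=15, R3→W1 2·7=14.
Loads: W1 carries 14/14. Service 77; fixed 82; total 159.
Next best feasible plan costs 189.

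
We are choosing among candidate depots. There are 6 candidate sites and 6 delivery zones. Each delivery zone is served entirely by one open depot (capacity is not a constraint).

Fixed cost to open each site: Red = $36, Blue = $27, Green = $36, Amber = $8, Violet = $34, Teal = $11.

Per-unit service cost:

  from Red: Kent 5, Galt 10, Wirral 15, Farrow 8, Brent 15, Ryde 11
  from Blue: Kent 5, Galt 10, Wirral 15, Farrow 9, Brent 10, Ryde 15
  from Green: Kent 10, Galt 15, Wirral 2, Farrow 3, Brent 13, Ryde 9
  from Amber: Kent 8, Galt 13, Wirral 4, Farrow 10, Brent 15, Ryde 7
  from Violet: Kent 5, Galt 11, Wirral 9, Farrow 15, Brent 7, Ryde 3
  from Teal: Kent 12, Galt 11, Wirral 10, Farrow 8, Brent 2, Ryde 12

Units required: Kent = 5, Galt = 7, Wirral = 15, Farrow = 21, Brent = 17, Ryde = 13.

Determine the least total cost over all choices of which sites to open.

Minimum total cost: 349

For any fixed open set, each delivery zone goes to its cheapest open site; total = fixed + service.
{Green, Violet, Teal}: Kent→Violet 5·5=25, Galt→Violet 11·7=77, Wirral→Green 2·15=30, Farrow→Green 3·21=63, Brent→Teal 2·17=34, Ryde→Violet 3·13=39. Service 268; fixed 81; total 349.
{Green, Amber, Violet, Teal}: Kent→Violet 5·5=25, Galt→Violet 11·7=77, Wirral→Green 2·15=30, Farrow→Green 3·21=63, Brent→Teal 2·17=34, Ryde→Violet 3·13=39. Service 268; fixed 89; total 357.
{Blue, Green, Violet, Teal}: service 261 + fixed 108 = 369
{Red, Blue, Green, Amber, Violet, Teal}: service 261 + fixed 152 = 413
No other subset beats 349.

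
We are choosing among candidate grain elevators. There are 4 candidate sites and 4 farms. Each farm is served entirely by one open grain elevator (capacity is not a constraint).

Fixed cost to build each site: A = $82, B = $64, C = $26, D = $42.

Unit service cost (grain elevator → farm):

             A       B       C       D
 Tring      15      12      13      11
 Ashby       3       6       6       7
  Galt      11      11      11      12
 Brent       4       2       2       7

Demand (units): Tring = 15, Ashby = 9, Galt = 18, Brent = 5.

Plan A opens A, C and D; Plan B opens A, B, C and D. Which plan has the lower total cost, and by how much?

Plan A: {A, C, D}: Tring→D 11·15=165, Ashby→A 3·9=27, Galt→A 11·18=198, Brent→C 2·5=10. Service 400; fixed 150; total 550.
Plan B: {A, B, C, D}: Tring→D 11·15=165, Ashby→A 3·9=27, Galt→A 11·18=198, Brent→B 2·5=10. Service 400; fixed 214; total 614.
Difference: |550 − 614| = 64.

Plan A is cheaper by 64.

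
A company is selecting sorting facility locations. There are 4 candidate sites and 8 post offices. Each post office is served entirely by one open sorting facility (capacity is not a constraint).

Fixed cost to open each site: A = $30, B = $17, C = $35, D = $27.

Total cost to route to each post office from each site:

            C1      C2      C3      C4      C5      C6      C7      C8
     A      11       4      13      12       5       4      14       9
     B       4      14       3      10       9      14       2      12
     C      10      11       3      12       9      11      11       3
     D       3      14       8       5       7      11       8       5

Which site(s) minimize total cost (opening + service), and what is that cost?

Open B only; minimum total cost 85.

For any fixed open set, each post office goes to its cheapest open site; total = fixed + service.
{B}: C1→B 4, C2→B 14, C3→B 3, C4→B 10, C5→B 9, C6→B 14, C7→B 2, C8→B 12. Service 68; fixed 17; total 85.
{A, B}: service 41 + fixed 47 = 88
{D}: C1→D 3, C2→D 14, C3→D 8, C4→D 5, C5→D 7, C6→D 11, C7→D 8, C8→D 5. Service 61; fixed 27; total 88.
{A, B, C, D}: C1→D 3, C2→A 4, C3→B 3, C4→D 5, C5→A 5, C6→A 4, C7→B 2, C8→C 3. Service 29; fixed 109; total 138.
No other subset beats 85.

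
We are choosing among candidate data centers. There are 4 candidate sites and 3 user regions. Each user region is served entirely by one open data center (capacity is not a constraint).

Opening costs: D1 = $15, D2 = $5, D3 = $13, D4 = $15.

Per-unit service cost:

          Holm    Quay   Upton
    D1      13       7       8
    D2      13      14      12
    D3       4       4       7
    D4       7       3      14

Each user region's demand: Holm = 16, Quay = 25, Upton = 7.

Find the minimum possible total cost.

Minimum total cost: 216

For any fixed open set, each user region goes to its cheapest open site; total = fixed + service.
{D3, D4}: Holm→D3 4·16=64, Quay→D4 3·25=75, Upton→D3 7·7=49. Service 188; fixed 28; total 216.
{D2, D3, D4}: service 188 + fixed 33 = 221
{D3}: Holm→D3 4·16=64, Quay→D3 4·25=100, Upton→D3 7·7=49. Service 213; fixed 13; total 226.
{D1, D2, D3, D4}: service 188 + fixed 48 = 236
No other subset beats 216.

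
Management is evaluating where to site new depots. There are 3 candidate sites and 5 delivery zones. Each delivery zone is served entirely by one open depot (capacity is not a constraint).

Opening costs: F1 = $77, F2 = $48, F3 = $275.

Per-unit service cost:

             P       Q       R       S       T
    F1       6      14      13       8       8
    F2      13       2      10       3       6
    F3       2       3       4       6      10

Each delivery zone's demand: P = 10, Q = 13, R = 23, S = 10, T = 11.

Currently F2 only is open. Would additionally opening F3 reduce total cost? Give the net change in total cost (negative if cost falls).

Current service cost with {F2}: 482.
Adding F3: each delivery zone re-picks its cheapest; new service cost 234, saving 248.
Extra fixed cost: 275. Net change = 275 − 248 = 27.
(Totals: 530 → 557.)

No — net change +27 (cost rises by 27).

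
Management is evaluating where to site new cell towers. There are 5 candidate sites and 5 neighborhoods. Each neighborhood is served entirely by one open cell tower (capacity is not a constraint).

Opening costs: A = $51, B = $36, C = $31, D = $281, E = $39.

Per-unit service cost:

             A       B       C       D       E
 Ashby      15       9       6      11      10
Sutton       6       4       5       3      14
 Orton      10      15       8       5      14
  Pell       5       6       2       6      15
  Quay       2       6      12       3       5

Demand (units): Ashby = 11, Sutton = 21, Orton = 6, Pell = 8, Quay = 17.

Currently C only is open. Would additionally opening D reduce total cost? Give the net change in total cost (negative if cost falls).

Current service cost with {C}: 439.
Adding D: each neighborhood re-picks its cheapest; new service cost 226, saving 213.
Extra fixed cost: 281. Net change = 281 − 213 = 68.
(Totals: 470 → 538.)

No — net change +68 (cost rises by 68).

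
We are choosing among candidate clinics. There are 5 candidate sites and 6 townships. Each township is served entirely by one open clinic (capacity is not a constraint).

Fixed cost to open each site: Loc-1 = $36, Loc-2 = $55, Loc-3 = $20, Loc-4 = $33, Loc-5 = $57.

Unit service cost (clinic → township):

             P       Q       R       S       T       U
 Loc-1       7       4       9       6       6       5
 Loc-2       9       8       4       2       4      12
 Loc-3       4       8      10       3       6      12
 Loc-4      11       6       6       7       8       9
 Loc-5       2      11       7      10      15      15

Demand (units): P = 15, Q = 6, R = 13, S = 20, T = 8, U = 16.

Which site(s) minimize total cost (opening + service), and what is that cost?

For any fixed open set, each township goes to its cheapest open site; total = fixed + service.
{Loc-1, Loc-2, Loc-3}: P→Loc-3 4·15=60, Q→Loc-1 4·6=24, R→Loc-2 4·13=52, S→Loc-2 2·20=40, T→Loc-2 4·8=32, U→Loc-1 5·16=80. Service 288; fixed 111; total 399.
{Loc-1, Loc-2, Loc-5}: service 258 + fixed 148 = 406
{Loc-1, Loc-2}: P→Loc-1 7·15=105, Q→Loc-1 4·6=24, R→Loc-2 4·13=52, S→Loc-2 2·20=40, T→Loc-2 4·8=32, U→Loc-1 5·16=80. Service 333; fixed 91; total 424.
{Loc-1, Loc-2, Loc-3, Loc-4, Loc-5}: P→Loc-5 2·15=30, Q→Loc-1 4·6=24, R→Loc-2 4·13=52, S→Loc-2 2·20=40, T→Loc-2 4·8=32, U→Loc-1 5·16=80. Service 258; fixed 201; total 459.
No other subset beats 399.

Open Loc-1, Loc-2 and Loc-3; minimum total cost 399.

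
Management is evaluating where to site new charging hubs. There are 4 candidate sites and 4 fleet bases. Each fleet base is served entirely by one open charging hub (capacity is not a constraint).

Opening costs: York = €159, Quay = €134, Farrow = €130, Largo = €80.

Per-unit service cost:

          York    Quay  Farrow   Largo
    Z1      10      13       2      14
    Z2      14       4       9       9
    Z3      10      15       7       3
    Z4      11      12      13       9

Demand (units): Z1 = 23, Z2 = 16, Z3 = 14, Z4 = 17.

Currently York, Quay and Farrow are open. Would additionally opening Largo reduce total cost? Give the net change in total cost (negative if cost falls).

Current service cost with {York, Quay, Farrow}: 395.
Adding Largo: each fleet base re-picks its cheapest; new service cost 305, saving 90.
Extra fixed cost: 80. Net change = 80 − 90 = -10.
(Totals: 818 → 808.)

Yes — net change −10 (cost falls by 10).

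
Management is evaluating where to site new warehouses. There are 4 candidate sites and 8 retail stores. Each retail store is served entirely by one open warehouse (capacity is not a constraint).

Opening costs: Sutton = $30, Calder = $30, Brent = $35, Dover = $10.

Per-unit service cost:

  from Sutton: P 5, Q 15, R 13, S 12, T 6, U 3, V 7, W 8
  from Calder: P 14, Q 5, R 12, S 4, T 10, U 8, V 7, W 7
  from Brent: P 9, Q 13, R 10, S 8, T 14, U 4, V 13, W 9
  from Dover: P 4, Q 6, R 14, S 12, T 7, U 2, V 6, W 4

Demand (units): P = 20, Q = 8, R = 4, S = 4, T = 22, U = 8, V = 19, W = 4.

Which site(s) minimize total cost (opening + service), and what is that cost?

Open Calder and Dover; minimum total cost 524.

For any fixed open set, each retail store goes to its cheapest open site; total = fixed + service.
{Calder, Dover}: P→Dover 4·20=80, Q→Calder 5·8=40, R→Calder 12·4=48, S→Calder 4·4=16, T→Dover 7·22=154, U→Dover 2·8=16, V→Dover 6·19=114, W→Dover 4·4=16. Service 484; fixed 40; total 524.
{Sutton, Calder, Dover}: service 462 + fixed 70 = 532
{Dover}: service 532 + fixed 10 = 542
{Sutton, Calder, Brent, Dover}: service 454 + fixed 105 = 559
No other subset beats 524.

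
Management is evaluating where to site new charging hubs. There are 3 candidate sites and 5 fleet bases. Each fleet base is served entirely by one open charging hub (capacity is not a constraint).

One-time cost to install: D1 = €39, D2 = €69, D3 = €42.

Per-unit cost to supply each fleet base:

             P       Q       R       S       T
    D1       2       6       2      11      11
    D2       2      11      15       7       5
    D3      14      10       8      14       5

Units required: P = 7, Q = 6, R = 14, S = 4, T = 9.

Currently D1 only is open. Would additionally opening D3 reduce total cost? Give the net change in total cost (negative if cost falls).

Current service cost with {D1}: 221.
Adding D3: each fleet base re-picks its cheapest; new service cost 167, saving 54.
Extra fixed cost: 42. Net change = 42 − 54 = -12.
(Totals: 260 → 248.)

Yes — net change −12 (cost falls by 12).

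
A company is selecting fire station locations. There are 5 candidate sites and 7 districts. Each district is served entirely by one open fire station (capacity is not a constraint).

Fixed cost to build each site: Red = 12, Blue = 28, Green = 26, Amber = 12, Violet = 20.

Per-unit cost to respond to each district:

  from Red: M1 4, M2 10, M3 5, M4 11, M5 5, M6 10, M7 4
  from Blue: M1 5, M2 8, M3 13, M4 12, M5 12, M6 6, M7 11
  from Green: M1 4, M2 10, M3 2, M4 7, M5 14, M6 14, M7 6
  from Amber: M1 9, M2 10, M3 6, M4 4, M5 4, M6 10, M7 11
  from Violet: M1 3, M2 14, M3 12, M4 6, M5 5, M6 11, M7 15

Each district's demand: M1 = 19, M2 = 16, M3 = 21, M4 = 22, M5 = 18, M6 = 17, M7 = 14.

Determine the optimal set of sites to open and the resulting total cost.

Open Red, Blue, Green and Amber; minimum total cost 642.

For any fixed open set, each district goes to its cheapest open site; total = fixed + service.
{Red, Blue, Green, Amber}: M1→Red 4·19=76, M2→Blue 8·16=128, M3→Green 2·21=42, M4→Amber 4·22=88, M5→Amber 4·18=72, M6→Blue 6·17=102, M7→Red 4·14=56. Service 564; fixed 78; total 642.
{Red, Blue, Green, Amber, Violet}: service 545 + fixed 98 = 643
{Blue, Green, Amber}: M1→Green 4·19=76, M2→Blue 8·16=128, M3→Green 2·21=42, M4→Amber 4·22=88, M5→Amber 4·18=72, M6→Blue 6·17=102, M7→Green 6·14=84. Service 592; fixed 66; total 658.
{Red}: service 899 + fixed 12 = 911
No other subset beats 642.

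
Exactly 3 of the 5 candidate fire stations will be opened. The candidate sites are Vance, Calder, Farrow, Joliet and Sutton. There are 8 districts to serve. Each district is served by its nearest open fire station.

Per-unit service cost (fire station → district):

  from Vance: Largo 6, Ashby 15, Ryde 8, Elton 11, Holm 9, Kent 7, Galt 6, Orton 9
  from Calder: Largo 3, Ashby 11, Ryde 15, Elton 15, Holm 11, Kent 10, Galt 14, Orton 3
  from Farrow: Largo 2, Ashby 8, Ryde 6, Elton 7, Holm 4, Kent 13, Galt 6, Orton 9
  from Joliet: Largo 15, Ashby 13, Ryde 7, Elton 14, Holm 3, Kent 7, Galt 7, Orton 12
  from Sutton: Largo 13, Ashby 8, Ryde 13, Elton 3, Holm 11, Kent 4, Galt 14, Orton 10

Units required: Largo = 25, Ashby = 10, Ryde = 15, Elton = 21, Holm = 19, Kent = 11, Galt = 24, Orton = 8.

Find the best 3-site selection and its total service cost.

With exactly 3 open, each district uses its cheapest among the chosen.
{Calder, Farrow, Sutton}: Largo→Farrow 2·25=50, Ashby→Farrow 8·10=80, Ryde→Farrow 6·15=90, Elton→Sutton 3·21=63, Holm→Farrow 4·19=76, Kent→Sutton 4·11=44, Galt→Farrow 6·24=144, Orton→Calder 3·8=24. Service cost 571.
{Farrow, Joliet, Sutton}: service cost 600
{Calder, Joliet, Sutton}: service cost 616
Among all 10 size-3 choices, {Calder, Farrow, Sutton} is lowest.

Choose Calder, Farrow and Sutton; total service cost 571.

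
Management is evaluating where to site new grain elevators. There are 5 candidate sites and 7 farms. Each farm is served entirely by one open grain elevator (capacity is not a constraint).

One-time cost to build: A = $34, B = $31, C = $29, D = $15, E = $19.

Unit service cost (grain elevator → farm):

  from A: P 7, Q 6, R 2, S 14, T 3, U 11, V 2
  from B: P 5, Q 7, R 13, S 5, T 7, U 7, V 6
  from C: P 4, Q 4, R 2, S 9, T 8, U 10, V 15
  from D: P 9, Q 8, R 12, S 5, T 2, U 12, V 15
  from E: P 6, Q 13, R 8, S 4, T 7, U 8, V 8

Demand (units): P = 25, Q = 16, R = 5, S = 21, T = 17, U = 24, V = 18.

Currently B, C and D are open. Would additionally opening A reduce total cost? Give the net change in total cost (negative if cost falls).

Current service cost with {B, C, D}: 589.
Adding A: each farm re-picks its cheapest; new service cost 517, saving 72.
Extra fixed cost: 34. Net change = 34 − 72 = -38.
(Totals: 664 → 626.)

Yes — net change −38 (cost falls by 38).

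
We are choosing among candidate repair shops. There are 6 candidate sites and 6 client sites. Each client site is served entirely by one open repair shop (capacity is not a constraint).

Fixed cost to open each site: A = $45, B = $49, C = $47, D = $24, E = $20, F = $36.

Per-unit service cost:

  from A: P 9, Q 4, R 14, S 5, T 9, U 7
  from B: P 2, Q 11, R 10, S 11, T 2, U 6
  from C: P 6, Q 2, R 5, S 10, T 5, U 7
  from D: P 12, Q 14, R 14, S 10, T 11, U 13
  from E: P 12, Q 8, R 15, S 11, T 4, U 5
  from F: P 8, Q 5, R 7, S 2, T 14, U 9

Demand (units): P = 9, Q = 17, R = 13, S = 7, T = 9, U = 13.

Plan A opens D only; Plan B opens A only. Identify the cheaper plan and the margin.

Plan B is cheaper by 307.

Plan A: {D}: P→D 12·9=108, Q→D 14·17=238, R→D 14·13=182, S→D 10·7=70, T→D 11·9=99, U→D 13·13=169. Service 866; fixed 24; total 890.
Plan B: {A}: P→A 9·9=81, Q→A 4·17=68, R→A 14·13=182, S→A 5·7=35, T→A 9·9=81, U→A 7·13=91. Service 538; fixed 45; total 583.
Difference: |890 − 583| = 307.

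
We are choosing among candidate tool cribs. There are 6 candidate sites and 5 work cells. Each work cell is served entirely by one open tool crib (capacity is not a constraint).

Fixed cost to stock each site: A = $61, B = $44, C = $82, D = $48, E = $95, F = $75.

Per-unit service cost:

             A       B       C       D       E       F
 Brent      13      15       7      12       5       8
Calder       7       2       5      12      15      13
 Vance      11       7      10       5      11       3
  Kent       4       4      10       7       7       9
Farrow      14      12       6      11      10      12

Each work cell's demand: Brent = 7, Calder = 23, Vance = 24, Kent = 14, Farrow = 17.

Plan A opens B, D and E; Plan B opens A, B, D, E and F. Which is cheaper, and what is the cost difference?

Plan A: {B, D, E}: Brent→E 5·7=35, Calder→B 2·23=46, Vance→D 5·24=120, Kent→B 4·14=56, Farrow→E 10·17=170. Service 427; fixed 187; total 614.
Plan B: {A, B, D, E, F}: Brent→E 5·7=35, Calder→B 2·23=46, Vance→F 3·24=72, Kent→A 4·14=56, Farrow→E 10·17=170. Service 379; fixed 323; total 702.
Difference: |614 − 702| = 88.

Plan A is cheaper by 88.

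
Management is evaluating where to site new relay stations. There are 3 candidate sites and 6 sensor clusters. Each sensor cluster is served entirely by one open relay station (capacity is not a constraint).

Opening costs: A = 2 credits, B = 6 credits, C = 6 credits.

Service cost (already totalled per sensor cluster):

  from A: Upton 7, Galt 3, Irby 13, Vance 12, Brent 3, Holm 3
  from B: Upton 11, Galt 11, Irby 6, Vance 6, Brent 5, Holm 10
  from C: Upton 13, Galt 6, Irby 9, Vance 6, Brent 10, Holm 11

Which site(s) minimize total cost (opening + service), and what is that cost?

Open A and B; minimum total cost 36.

For any fixed open set, each sensor cluster goes to its cheapest open site; total = fixed + service.
{A, B}: Upton→A 7, Galt→A 3, Irby→B 6, Vance→B 6, Brent→A 3, Holm→A 3. Service 28; fixed 8; total 36.
{A, C}: Upton→A 7, Galt→A 3, Irby→C 9, Vance→C 6, Brent→A 3, Holm→A 3. Service 31; fixed 8; total 39.
{A, B, C}: service 28 + fixed 14 = 42
{A}: Upton→A 7, Galt→A 3, Irby→A 13, Vance→A 12, Brent→A 3, Holm→A 3. Service 41; fixed 2; total 43.
No other subset beats 36.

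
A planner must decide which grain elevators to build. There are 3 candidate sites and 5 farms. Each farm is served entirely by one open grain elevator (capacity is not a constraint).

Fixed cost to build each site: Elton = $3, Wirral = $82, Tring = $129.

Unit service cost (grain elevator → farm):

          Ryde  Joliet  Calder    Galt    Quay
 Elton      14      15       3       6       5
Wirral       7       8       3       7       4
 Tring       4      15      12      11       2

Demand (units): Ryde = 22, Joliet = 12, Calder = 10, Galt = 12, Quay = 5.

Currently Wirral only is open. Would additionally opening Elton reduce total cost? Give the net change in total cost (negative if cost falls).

Yes — net change −9 (cost falls by 9).

Current service cost with {Wirral}: 384.
Adding Elton: each farm re-picks its cheapest; new service cost 372, saving 12.
Extra fixed cost: 3. Net change = 3 − 12 = -9.
(Totals: 466 → 457.)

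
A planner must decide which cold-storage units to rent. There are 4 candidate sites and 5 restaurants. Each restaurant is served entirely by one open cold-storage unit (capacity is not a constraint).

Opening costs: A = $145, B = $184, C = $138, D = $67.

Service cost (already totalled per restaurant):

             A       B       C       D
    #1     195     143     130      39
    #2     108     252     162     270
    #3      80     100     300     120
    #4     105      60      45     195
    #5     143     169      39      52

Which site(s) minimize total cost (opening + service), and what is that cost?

Open A and D; minimum total cost 596.

For any fixed open set, each restaurant goes to its cheapest open site; total = fixed + service.
{A, D}: #1→D 39, #2→A 108, #3→A 80, #4→A 105, #5→D 52. Service 384; fixed 212; total 596.
{C, D}: service 405 + fixed 205 = 610
{A, C, D}: service 311 + fixed 350 = 661
{A, B, C, D}: service 311 + fixed 534 = 845
No other subset beats 596.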